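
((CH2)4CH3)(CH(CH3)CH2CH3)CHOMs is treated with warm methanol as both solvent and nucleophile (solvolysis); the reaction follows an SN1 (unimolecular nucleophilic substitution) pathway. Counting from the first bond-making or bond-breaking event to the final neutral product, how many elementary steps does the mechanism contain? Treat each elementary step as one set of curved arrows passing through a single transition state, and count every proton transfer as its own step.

4

Step 1: Rate-determining heterolysis of the C–O bond gives MsO⁻ and a secondary carbocation.
Step 2: Carbocation rearrangement: a 1,2-hydride shift from the adjacent sec-butyl carbon converts the initially-formed secondary cation into the more stable tertiary cation.
Step 3: CH3OH donates an oxygen lone pair into the empty p orbital of the cation, giving a protonated ether (an oxonium ion).
Step 4: Deprotonation of the oxonium oxygen by solvent methanol yields the neutral ether.
Total: 4 elementary steps.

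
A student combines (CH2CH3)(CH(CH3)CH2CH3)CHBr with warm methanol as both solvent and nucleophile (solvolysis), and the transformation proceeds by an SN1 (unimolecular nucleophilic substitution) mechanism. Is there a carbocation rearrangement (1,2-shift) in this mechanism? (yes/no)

The first-formed carbocation is secondary.
The adjacent sec-butyl carbon already bears 2 other carbon substituents and has a hydrogen to migrate; after a 1,2-hydride shift from that carbon the positive charge sits on a tertiary centre.
Tertiary is more stable than secondary, so the shift occurs.

yes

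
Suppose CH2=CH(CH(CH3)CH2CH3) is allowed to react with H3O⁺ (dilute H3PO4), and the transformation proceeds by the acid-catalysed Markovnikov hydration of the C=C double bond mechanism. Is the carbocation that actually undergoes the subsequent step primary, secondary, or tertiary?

Step 1: Protonation of the alkene by H3O⁺: the π bond acts as the nucleophile and picks up H⁺, giving the more stable (Markovnikov) secondary carbocation. H2O is released.
Step 2: A hydride (H with its bonding pair) migrates from the adjacent sec-butyl carbon to the cationic centre — a 1,2-hydride shift — upgrading the secondary cation to a tertiary one.
The cation rearranges from secondary to tertiary via a 1,2-hydride shift from the adjacent sec-butyl carbon; the tertiary cation is what reacts next.

tertiary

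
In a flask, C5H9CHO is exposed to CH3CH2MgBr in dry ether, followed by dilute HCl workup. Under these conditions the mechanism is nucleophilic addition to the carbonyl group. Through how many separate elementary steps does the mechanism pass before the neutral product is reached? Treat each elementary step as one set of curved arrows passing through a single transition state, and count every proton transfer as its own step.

2

Step 1: Nucleophilic addition: the carbanion-like carbon of CH3CH2MgBr adds to the carbonyl carbon, pushing the π(C=O) electron pair onto oxygen and giving a tetrahedral alkoxide.
Step 2: Protonation of the alkoxide by dilute HCl workup furnishes an alcohol.
Total: 2 elementary steps.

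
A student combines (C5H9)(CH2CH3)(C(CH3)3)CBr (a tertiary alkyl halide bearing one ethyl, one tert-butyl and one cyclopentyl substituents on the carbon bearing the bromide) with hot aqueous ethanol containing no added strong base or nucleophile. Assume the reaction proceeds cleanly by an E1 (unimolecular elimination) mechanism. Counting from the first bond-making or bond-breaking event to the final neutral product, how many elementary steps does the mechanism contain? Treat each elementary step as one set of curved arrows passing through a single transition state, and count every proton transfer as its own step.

2

Step 1: Unassisted departure of Br⁻ (taking the C–Br bonding pair) generates a tertiary carbocation.
(No 1,2-shift: no single shift to an adjacent carbon would give a more stable cation.)
Step 2: A weak base (a water (or ethanol) molecule from the solvent) removes a proton from a carbon adjacent to the cationic centre; the electrons of that C–H bond become the new π(C=C) bond, giving the alkene.
Total: 2 elementary steps.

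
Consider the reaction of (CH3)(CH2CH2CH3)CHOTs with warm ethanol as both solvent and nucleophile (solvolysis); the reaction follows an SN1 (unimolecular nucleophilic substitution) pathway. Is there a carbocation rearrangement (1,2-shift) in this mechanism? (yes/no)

The first-formed carbocation is secondary.
No single 1,2-shift to an adjacent carbon would produce a more-substituted cation than the one already present, so no rearrangement occurs.

no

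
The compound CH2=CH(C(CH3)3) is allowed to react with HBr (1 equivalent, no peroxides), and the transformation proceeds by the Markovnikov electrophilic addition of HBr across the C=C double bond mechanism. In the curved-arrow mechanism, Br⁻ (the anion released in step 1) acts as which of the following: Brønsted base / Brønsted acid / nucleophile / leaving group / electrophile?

nucleophile

Step 3: Br⁻ captures the cation: a lone pair on Br⁻ fills the empty p orbital, producing the alkyl halide product.
Br⁻ (the anion released in step 1) donates an electron pair to form a new σ-bond to carbon — it is the nucleophile.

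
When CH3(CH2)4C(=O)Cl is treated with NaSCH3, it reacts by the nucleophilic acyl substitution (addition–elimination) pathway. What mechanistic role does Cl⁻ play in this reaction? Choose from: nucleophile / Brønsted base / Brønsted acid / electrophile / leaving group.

leaving group

Step 2: Elimination step: re-formation of the carbonyl π bond drives out Cl⁻, giving the new acyl compound.
Cl⁻ departs with both electrons of the breaking σ-bond — that is the definition of a leaving group.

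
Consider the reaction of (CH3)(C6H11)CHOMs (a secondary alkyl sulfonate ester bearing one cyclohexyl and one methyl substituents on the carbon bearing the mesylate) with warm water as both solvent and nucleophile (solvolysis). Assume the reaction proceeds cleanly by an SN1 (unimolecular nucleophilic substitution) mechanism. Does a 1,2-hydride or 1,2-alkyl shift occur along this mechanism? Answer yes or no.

yes

The first-formed carbocation is secondary.
The adjacent cyclohexyl carbon already bears 2 other carbon substituents and has a hydrogen to migrate; after a 1,2-hydride shift from that carbon the positive charge sits on a tertiary centre.
Tertiary is more stable than secondary, so the shift occurs.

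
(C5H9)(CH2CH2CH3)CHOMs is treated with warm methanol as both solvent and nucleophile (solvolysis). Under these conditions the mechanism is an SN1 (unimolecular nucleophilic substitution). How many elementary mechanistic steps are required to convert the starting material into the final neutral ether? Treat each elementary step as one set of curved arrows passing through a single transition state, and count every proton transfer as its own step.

Step 1: Rate-determining heterolysis of the C–O bond gives MsO⁻ and a secondary carbocation.
Step 2: Carbocation rearrangement: a 1,2-hydride shift from the adjacent cyclopentyl carbon converts the initially-formed secondary cation into the more stable tertiary cation.
Step 3: A lone pair on the oxygen of CH3OH attacks the carbocation, forming a new C–O σ-bond and an oxonium ion.
Step 4: Deprotonation of the oxonium oxygen by solvent methanol yields the neutral ether.
Total: 4 elementary steps.

4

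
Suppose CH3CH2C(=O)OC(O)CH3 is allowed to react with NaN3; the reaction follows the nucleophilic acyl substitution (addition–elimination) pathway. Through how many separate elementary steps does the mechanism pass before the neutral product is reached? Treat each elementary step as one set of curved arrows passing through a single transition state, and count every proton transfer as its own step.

2

Step 1: A lone pair on the N of N3⁻ attacks the electrophilic acyl carbon; the π(C=O) electrons move onto oxygen, giving a tetrahedral intermediate.
Step 2: Elimination step: re-formation of the carbonyl π bond drives out CH3CO2⁻, giving the new acyl compound.
Total: 2 elementary steps.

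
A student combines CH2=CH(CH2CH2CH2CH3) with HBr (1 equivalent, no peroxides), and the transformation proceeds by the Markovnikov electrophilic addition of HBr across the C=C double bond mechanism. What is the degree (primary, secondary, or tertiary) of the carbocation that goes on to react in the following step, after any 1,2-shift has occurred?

secondary

Step 1: Electrophilic addition begins with the π(C=C) electrons forming a bond to the proton of HBr. Following Markovnikov's rule, the resulting cation is secondary. The H–Br bond breaks heterolytically, releasing Br⁻.
No single 1,2-shift to an adjacent carbon would give a more-substituted cation, so no rearrangement occurs.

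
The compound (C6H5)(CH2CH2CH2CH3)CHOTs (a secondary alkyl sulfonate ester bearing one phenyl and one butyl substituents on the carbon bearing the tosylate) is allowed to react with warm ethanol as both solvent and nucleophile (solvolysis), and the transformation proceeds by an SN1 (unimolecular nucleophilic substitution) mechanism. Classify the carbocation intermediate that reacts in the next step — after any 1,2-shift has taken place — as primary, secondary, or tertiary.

secondary

Step 1: Rate-determining heterolysis of the C–O bond gives TsO⁻ and a secondary carbocation.
No single 1,2-shift to an adjacent carbon would give a more-substituted cation, so no rearrangement occurs.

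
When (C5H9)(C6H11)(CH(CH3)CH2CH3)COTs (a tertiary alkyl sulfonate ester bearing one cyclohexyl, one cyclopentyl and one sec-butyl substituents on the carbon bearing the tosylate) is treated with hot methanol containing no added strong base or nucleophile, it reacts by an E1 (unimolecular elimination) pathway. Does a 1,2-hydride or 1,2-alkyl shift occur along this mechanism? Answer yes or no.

no

The first-formed carbocation is tertiary.
No single 1,2-shift to an adjacent carbon would produce a more-substituted cation than the one already present, so no rearrangement occurs.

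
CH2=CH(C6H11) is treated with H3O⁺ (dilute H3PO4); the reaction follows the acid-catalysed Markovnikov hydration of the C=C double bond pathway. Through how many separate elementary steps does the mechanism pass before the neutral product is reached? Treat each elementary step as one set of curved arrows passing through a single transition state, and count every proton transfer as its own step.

Step 1: Protonation of the alkene by H3O⁺: the π bond acts as the nucleophile and picks up H⁺, giving the more stable (Markovnikov) secondary carbocation. H2O is released.
Step 2: A hydride (H with its bonding pair) migrates from the adjacent cyclohexyl carbon to the cationic centre — a 1,2-hydride shift — upgrading the secondary cation to a tertiary one.
Step 3: A lone pair on the oxygen of H2O attacks the carbocation, forming a C–O bond and an oxonium ion (a protonated alcohol).
Step 4: Proton transfer from the O–H of the oxonium ion to H2O completes the catalytic cycle and yields the alcohol.
Total: 4 elementary steps.

4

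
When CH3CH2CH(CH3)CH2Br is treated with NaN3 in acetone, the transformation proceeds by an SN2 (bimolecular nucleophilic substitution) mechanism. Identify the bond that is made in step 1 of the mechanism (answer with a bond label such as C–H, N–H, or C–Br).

C–N

Step 1: N3⁻ attacks the back face of the α-carbon while Br⁻ departs with the C–Br bonding pair — a single concerted displacement through a pentacoordinate transition state.
The bond formed in this step is the C–N bond.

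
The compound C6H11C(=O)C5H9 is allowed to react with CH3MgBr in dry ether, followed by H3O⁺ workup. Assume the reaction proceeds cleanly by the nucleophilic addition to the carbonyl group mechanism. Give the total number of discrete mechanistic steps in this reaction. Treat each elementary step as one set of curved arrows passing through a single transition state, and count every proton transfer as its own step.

2

Step 1: the carbanion-like carbon of CH3MgBr attacks the sp² carbonyl carbon; the C=O π bond breaks and the electrons end up as a lone pair on the alkoxide oxygen of the tetrahedral intermediate.
Step 2: Protonation of the alkoxide by H3O⁺ workup furnishes an alcohol.
Total: 2 elementary steps.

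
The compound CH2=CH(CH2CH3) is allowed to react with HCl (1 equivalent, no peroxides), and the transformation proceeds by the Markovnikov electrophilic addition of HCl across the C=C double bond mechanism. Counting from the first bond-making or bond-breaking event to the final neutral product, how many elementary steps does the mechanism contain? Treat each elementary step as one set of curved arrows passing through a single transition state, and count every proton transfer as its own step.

Step 1: Protonation of the alkene by HCl: the π bond acts as the nucleophile and picks up H⁺, giving the more stable (Markovnikov) secondary carbocation. The H–Cl bond breaks heterolytically, releasing Cl⁻.
(No 1,2-shift: no single shift to an adjacent carbon would give a more stable cation.)
Step 2: Cl⁻ captures the cation: a lone pair on Cl⁻ fills the empty p orbital, producing the alkyl halide product.
Total: 2 elementary steps.

2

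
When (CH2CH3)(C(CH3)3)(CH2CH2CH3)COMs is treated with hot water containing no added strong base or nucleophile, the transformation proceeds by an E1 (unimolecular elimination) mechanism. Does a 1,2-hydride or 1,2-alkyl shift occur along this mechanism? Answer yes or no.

no

The first-formed carbocation is tertiary.
No single 1,2-shift to an adjacent carbon would produce a more-substituted cation than the one already present, so no rearrangement occurs.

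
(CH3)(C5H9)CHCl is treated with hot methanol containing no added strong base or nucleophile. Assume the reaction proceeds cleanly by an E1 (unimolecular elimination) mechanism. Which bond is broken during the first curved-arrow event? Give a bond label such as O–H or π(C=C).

Step 1: Unassisted departure of Cl⁻ (taking the C–Cl bonding pair) generates a secondary carbocation.
The bond broken in this step is the C–Cl bond.

C–Cl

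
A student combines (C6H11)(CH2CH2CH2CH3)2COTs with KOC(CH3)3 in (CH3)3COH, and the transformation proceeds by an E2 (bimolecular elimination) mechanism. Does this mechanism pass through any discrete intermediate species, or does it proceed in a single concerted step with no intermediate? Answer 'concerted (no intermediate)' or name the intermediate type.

concerted (no intermediate)

In one step, (CH3)3CO⁻ pulls off a β-proton, the C–O bond cleaves, and a C=C double bond forms between the α- and β-carbons (E2, anti elimination).
All bond changes occur in one transition state; no discrete intermediate is formed.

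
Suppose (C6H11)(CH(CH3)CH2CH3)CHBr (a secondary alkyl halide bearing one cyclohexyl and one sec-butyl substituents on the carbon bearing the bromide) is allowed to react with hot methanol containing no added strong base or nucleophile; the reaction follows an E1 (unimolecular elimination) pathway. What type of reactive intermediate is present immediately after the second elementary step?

tertiary carbocation

Step 1: The C–Br bond breaks with both electrons going to the bromide; Br⁻ leaves and a secondary carbocation remains.
Step 2: A hydride (H with its bonding pair) migrates from the adjacent cyclohexyl carbon to the cationic centre — a 1,2-hydride shift — upgrading the secondary cation to a tertiary one.
After step 2 the species present is a tertiary carbocation.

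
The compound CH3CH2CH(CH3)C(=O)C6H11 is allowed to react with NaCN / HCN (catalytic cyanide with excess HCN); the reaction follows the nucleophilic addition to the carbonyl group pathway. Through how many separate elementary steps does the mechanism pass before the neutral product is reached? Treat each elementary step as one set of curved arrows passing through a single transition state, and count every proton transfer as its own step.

2

Step 1: CN⁻ attacks the sp² carbonyl carbon; the C=O π bond breaks and the electrons end up as a lone pair on the alkoxide oxygen of the tetrahedral intermediate.
Step 2: The alkoxide is protonated in situ by undissociated HCN, yielding a cyanohydrin; the CN⁻ so formed carries on the cycle.
Total: 2 elementary steps.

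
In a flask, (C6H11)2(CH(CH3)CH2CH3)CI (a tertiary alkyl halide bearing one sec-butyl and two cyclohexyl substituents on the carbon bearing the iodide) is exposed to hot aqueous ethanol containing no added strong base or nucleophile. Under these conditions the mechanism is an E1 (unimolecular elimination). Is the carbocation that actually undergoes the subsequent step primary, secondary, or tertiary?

Step 1: Unassisted departure of I⁻ (taking the C–I bonding pair) generates a tertiary carbocation.
No single 1,2-shift to an adjacent carbon would give a more-substituted cation, so no rearrangement occurs.

tertiary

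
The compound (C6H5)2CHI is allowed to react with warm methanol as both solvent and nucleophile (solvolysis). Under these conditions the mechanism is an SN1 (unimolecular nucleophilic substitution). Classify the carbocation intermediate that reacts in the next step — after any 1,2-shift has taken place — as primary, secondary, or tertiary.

secondary

Step 1: The C–I bond breaks with both electrons going to the iodide; I⁻ leaves and a secondary carbocation remains.
No single 1,2-shift to an adjacent carbon would give a more-substituted cation, so no rearrangement occurs.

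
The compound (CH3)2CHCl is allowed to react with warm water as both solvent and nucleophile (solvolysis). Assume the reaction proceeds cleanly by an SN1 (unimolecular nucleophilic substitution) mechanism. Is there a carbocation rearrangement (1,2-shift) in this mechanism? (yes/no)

The first-formed carbocation is secondary.
No single 1,2-shift to an adjacent carbon would produce a more-substituted cation than the one already present, so no rearrangement occurs.

no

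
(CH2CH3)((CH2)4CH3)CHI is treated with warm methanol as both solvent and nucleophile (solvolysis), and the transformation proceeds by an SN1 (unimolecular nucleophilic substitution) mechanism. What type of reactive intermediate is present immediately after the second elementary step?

Step 1: The C–I bond breaks with both electrons going to the iodide; I⁻ leaves and a secondary carbocation remains.
Step 2: Nucleophilic capture: the oxygen of CH3OH bonds to the cationic carbon, producing an oxonium-ion intermediate.
After step 2 the species present is an oxonium ion.

oxonium ion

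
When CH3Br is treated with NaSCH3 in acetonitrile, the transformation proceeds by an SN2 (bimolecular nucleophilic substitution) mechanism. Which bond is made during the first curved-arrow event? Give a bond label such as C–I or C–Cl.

Step 1: CH3S⁻ attacks the back face of the α-carbon while Br⁻ departs with the C–Br bonding pair — a single concerted displacement through a pentacoordinate transition state.
The bond formed in this step is the C–S bond.

C–S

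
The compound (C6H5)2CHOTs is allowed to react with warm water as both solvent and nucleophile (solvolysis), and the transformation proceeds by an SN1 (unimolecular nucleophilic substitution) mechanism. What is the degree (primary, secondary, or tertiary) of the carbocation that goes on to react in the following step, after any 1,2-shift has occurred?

secondary

Step 1: Rate-determining heterolysis of the C–O bond gives TsO⁻ and a secondary carbocation.
No single 1,2-shift to an adjacent carbon would give a more-substituted cation, so no rearrangement occurs.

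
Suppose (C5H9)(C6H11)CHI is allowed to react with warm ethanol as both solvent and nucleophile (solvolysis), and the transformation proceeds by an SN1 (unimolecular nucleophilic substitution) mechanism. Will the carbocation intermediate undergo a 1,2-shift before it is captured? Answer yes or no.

The first-formed carbocation is secondary.
The adjacent cyclohexyl carbon already bears 2 other carbon substituents and has a hydrogen to migrate; after a 1,2-hydride shift from that carbon the positive charge sits on a tertiary centre.
Tertiary is more stable than secondary, so the shift occurs.

yes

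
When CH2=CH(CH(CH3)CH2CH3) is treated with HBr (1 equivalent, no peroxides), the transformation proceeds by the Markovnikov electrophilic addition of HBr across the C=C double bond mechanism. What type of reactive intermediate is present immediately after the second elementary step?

tertiary carbocation

Step 1: Electrophilic addition begins with the π(C=C) electrons forming a bond to the proton of HBr. Following Markovnikov's rule, the resulting cation is secondary. The H–Br bond breaks heterolytically, releasing Br⁻.
Step 2: A 1,2-hydride shift from the adjacent sec-butyl carbon moves the positive charge from the secondary centre to an adjacent carbon, generating a more stable tertiary carbocation.
After step 2 the species present is a tertiary carbocation.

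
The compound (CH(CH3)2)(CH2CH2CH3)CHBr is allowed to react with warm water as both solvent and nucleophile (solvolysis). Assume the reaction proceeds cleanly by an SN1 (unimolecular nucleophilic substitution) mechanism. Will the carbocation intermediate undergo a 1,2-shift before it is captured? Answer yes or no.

The first-formed carbocation is secondary.
The adjacent isopropyl carbon already bears 2 other carbon substituents and has a hydrogen to migrate; after a 1,2-hydride shift from that carbon the positive charge sits on a tertiary centre.
Tertiary is more stable than secondary, so the shift occurs.

yes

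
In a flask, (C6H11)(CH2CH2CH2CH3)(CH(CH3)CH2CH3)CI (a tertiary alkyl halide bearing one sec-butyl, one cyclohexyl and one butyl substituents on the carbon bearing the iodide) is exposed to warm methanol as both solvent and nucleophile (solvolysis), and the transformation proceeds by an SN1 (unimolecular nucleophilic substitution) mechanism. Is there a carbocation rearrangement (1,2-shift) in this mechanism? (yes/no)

The first-formed carbocation is tertiary.
No single 1,2-shift to an adjacent carbon would produce a more-substituted cation than the one already present, so no rearrangement occurs.

no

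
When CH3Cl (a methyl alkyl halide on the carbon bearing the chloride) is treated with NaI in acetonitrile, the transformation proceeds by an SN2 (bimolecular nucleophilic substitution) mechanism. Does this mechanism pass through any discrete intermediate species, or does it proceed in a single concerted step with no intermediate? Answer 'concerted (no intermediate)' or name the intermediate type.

concerted (no intermediate)

I⁻ attacks the back face of the α-carbon while Cl⁻ departs with the C–Cl bonding pair — a single concerted displacement through a pentacoordinate transition state.
All bond changes occur in one transition state; no discrete intermediate is formed.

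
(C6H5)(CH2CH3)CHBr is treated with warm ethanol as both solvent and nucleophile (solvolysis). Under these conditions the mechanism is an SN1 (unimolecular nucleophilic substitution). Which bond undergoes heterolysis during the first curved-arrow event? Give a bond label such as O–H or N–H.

C–Br

Step 1: Unassisted departure of Br⁻ (taking the C–Br bonding pair) generates a secondary carbocation.
The bond broken in this step is the C–Br bond.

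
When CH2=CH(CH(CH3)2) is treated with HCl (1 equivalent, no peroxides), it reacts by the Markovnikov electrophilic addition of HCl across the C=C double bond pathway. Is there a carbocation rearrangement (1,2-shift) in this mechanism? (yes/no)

yes

The first-formed carbocation is secondary.
The adjacent isopropyl carbon already bears 2 other carbon substituents and has a hydrogen to migrate; after a 1,2-hydride shift from that carbon the positive charge sits on a tertiary centre.
Tertiary is more stable than secondary, so the shift occurs.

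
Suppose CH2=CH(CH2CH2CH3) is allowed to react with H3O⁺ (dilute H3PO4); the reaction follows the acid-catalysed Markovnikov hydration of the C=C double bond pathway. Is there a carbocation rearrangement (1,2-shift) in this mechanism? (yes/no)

The first-formed carbocation is secondary.
No single 1,2-shift to an adjacent carbon would produce a more-substituted cation than the one already present, so no rearrangement occurs.

no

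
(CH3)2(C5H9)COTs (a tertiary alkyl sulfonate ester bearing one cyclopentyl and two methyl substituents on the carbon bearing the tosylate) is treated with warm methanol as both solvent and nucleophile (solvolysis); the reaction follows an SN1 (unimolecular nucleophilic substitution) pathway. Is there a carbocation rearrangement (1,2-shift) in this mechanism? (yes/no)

no

The first-formed carbocation is tertiary.
No single 1,2-shift to an adjacent carbon would produce a more-substituted cation than the one already present, so no rearrangement occurs.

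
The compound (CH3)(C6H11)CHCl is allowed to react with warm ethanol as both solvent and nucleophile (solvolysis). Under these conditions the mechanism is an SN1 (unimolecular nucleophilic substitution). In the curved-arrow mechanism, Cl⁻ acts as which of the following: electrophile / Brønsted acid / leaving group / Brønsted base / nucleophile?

leaving group

Step 1: The C–Cl bond breaks with both electrons going to the chloride; Cl⁻ leaves and a secondary carbocation remains.
Cl⁻ departs with both electrons of the breaking σ-bond — that is the definition of a leaving group.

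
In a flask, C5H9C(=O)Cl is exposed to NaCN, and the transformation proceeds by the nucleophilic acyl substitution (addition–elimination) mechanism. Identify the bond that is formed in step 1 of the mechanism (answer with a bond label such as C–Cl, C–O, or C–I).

Step 1: A lone pair on the C of CN⁻ attacks the electrophilic acyl carbon; the π(C=O) electrons move onto oxygen, giving a tetrahedral intermediate.
The bond formed in this step is the C–C bond.

C–C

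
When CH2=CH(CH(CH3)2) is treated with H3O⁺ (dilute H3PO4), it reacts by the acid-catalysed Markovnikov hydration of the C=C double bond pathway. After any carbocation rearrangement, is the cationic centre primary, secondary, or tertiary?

tertiary

Step 1: Protonation of the alkene by H3O⁺: the π bond acts as the nucleophile and picks up H⁺, giving the more stable (Markovnikov) secondary carbocation. H2O is released.
Step 2: A hydride (H with its bonding pair) migrates from the adjacent isopropyl carbon to the cationic centre — a 1,2-hydride shift — upgrading the secondary cation to a tertiary one.
The cation rearranges from secondary to tertiary via a 1,2-hydride shift from the adjacent isopropyl carbon; the tertiary cation is what reacts next.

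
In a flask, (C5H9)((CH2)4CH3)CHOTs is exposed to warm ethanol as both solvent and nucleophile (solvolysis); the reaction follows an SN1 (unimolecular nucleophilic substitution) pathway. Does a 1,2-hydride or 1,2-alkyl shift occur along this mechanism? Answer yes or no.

The first-formed carbocation is secondary.
The adjacent cyclopentyl carbon already bears 2 other carbon substituents and has a hydrogen to migrate; after a 1,2-hydride shift from that carbon the positive charge sits on a tertiary centre.
Tertiary is more stable than secondary, so the shift occurs.

yes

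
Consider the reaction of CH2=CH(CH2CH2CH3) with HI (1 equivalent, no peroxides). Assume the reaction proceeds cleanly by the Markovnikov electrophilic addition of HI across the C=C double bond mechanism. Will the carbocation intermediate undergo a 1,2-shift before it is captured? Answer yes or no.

The first-formed carbocation is secondary.
No single 1,2-shift to an adjacent carbon would produce a more-substituted cation than the one already present, so no rearrangement occurs.

no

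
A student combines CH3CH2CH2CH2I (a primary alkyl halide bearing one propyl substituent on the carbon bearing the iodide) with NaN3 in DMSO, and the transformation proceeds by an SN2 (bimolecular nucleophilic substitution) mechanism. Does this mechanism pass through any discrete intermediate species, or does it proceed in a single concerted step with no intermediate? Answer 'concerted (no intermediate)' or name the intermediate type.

concerted (no intermediate)

Backside attack by N3⁻ on the carbon bearing the iodide: the new C–N bond forms as the C–I bond breaks, with Walden inversion at carbon.
All bond changes occur in one transition state; no discrete intermediate is formed.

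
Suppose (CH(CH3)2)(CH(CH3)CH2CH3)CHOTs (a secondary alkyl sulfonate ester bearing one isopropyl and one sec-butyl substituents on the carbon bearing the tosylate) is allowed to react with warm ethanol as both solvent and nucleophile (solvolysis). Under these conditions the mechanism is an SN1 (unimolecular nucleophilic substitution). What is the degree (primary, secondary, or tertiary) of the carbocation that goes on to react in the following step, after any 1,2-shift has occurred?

Step 1: Unassisted departure of TsO⁻ (taking the C–O bonding pair) generates a secondary carbocation.
Step 2: A 1,2-hydride shift from the adjacent isopropyl carbon moves the positive charge from the secondary centre to an adjacent carbon, generating a more stable tertiary carbocation.
The cation rearranges from secondary to tertiary via a 1,2-hydride shift from the adjacent isopropyl carbon; the tertiary cation is what reacts next.

tertiary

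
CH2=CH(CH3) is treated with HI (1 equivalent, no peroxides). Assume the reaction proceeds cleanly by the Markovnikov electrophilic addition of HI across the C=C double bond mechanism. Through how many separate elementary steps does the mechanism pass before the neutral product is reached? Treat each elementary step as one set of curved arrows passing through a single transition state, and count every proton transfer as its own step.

2

Step 1: Electrophilic addition begins with the π(C=C) electrons forming a bond to the proton of HI. Following Markovnikov's rule, the resulting cation is secondary. The H–I bond breaks heterolytically, releasing I⁻.
(No 1,2-shift: no single shift to an adjacent carbon would give a more stable cation.)
Step 2: The I⁻ anion donates a lone pair to the carbocation, forming the new C–I σ-bond and giving the neutral alkyl halide.
Total: 2 elementary steps.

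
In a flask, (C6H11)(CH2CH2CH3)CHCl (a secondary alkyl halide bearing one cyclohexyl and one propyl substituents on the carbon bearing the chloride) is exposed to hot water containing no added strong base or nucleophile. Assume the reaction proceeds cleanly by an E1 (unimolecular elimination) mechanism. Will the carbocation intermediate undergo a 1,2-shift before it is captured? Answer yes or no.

yes

The first-formed carbocation is secondary.
The adjacent cyclohexyl carbon already bears 2 other carbon substituents and has a hydrogen to migrate; after a 1,2-hydride shift from that carbon the positive charge sits on a tertiary centre.
Tertiary is more stable than secondary, so the shift occurs.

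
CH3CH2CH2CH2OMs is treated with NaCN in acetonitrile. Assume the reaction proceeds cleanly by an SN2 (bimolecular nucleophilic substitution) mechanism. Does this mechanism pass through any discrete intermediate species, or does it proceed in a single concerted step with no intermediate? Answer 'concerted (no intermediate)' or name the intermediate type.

concerted (no intermediate)

The cyanide nucleophile donates a lone pair from C to the α-carbon in a backside attack; simultaneously the C–O σ-bond breaks and both of its electrons leave with MsO⁻. One concerted step with inversion of configuration.
All bond changes occur in one transition state; no discrete intermediate is formed.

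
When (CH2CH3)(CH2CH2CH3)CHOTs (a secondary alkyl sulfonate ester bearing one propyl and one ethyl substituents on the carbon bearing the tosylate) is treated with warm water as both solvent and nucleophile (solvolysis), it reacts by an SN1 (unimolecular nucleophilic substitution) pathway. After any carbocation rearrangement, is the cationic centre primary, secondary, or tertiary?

Step 1: The C–O bond breaks with both electrons going to the tosylate; TsO⁻ leaves and a secondary carbocation remains.
No single 1,2-shift to an adjacent carbon would give a more-substituted cation, so no rearrangement occurs.

secondary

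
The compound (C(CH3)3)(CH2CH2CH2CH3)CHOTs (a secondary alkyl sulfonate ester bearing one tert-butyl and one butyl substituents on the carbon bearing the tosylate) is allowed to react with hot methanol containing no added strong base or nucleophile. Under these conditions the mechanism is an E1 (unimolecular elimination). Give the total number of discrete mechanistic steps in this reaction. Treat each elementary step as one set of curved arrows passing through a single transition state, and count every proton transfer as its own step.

3

Step 1: Unassisted departure of TsO⁻ (taking the C–O bonding pair) generates a secondary carbocation.
Step 2: A 1,2-methyl shift from the adjacent tert-butyl carbon moves the positive charge from the secondary centre to an adjacent carbon, generating a more stable tertiary carbocation.
Step 3: Loss of a β-proton to a methanol molecule of the solvent: the C–H bonding pair collapses toward the cationic carbon to form the C=C π bond, yielding the alkene.
Total: 3 elementary steps.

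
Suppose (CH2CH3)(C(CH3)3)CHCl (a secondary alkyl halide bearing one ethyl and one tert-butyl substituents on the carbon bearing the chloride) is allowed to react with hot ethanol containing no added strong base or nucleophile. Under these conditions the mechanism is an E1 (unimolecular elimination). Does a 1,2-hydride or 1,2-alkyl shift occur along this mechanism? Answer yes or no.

yes

The first-formed carbocation is secondary.
The adjacent tert-butyl carbon has no hydrogen but bears methyl groups; migration of one methyl with its bonding pair (a 1,2-methyl shift) places the charge on a tertiary centre.
Tertiary is more stable than secondary, so the shift occurs.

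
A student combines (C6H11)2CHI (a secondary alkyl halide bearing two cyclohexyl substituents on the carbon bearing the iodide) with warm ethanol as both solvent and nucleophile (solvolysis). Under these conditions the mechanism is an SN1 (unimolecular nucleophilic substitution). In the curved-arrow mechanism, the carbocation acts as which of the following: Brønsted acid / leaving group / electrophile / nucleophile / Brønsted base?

Step 3: CH3CH2OH donates an oxygen lone pair into the empty p orbital of the cation, giving a protonated ether (an oxonium ion).
The carbocation accepts an electron pair into an empty or π* orbital — it is the electrophile.

electrophile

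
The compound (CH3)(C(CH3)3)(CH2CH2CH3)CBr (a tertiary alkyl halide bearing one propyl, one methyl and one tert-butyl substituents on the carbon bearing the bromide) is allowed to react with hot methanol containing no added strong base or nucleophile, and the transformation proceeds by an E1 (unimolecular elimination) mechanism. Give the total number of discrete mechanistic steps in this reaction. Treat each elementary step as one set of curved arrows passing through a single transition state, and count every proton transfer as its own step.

2

Step 1: Ionisation: the C–Br σ-bond cleaves heterolytically; both bonding electrons depart with Br⁻, leaving a tertiary carbocation at the α-carbon.
(No 1,2-shift: no single shift to an adjacent carbon would give a more stable cation.)
Step 2: A weak base (a methanol molecule from the solvent) removes a proton from a carbon adjacent to the cationic centre; the electrons of that C–H bond become the new π(C=C) bond, giving the alkene.
Total: 2 elementary steps.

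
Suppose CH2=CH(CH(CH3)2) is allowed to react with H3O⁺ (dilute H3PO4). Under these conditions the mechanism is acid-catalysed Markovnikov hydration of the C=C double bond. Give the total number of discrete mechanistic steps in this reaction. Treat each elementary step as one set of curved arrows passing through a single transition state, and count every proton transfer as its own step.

4

Step 1: Protonation of the alkene by H3O⁺: the π bond acts as the nucleophile and picks up H⁺, giving the more stable (Markovnikov) secondary carbocation. H2O is released.
Step 2: Carbocation rearrangement: a 1,2-hydride shift from the adjacent isopropyl carbon converts the initially-formed secondary cation into the more stable tertiary cation.
Step 3: Water acts as the nucleophile: an oxygen lone pair bonds to the cationic carbon, giving an oxonium-ion intermediate.
Step 4: Proton transfer from the O–H of the oxonium ion to H2O completes the catalytic cycle and yields the alcohol.
Total: 4 elementary steps.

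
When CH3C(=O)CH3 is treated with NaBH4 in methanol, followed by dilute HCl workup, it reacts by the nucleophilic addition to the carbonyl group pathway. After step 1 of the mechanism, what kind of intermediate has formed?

tetrahedral alkoxide intermediate

Step 1: A lone pair / filled orbital on H⁻ (delivered from BH4⁻) attacks the electrophilic carbonyl carbon; the π(C=O) electrons shift onto oxygen, producing a tetrahedral alkoxide intermediate.
After step 1 the species present is a tetrahedral alkoxide intermediate.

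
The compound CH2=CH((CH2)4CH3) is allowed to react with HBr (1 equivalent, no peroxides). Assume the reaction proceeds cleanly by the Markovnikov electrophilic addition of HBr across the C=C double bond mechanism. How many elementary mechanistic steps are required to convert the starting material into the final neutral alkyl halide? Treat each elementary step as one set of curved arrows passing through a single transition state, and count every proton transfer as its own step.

2

Step 1: The π electrons of the C=C bond attack a proton of HBr; Markovnikov addition places the new C–H on the less-substituted alkene carbon, so the positive charge ends up on the more-substituted carbon — a secondary carbocation. The H–Br bond breaks heterolytically, releasing Br⁻.
(No 1,2-shift: no single shift to an adjacent carbon would give a more stable cation.)
Step 2: Nucleophilic attack by Br⁻ on the carbocation completes the addition, giving R–Br.
Total: 2 elementary steps.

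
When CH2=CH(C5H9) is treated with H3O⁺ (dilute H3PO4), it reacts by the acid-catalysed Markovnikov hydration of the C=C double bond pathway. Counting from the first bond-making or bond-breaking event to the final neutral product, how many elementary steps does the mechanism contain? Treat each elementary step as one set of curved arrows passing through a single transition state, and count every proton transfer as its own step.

Step 1: Protonation of the alkene by H3O⁺: the π bond acts as the nucleophile and picks up H⁺, giving the more stable (Markovnikov) secondary carbocation. H2O is released.
Step 2: Carbocation rearrangement: a 1,2-hydride shift from the adjacent cyclopentyl carbon converts the initially-formed secondary cation into the more stable tertiary cation.
Step 3: Water acts as the nucleophile: an oxygen lone pair bonds to the cationic carbon, giving an oxonium-ion intermediate.
Step 4: H2O removes a proton from the oxonium oxygen, regenerating H3O⁺ and giving the neutral alcohol.
Total: 4 elementary steps.

4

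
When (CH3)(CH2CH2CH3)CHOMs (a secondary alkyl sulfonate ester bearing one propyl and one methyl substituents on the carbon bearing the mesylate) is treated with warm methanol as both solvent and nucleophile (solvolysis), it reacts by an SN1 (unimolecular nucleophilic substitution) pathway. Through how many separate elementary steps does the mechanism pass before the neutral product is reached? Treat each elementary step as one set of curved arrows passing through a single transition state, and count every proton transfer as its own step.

3

Step 1: The C–O bond breaks with both electrons going to the mesylate; MsO⁻ leaves and a secondary carbocation remains.
(No 1,2-shift: no single shift to an adjacent carbon would give a more stable cation.)
Step 2: CH3OH donates an oxygen lone pair into the empty p orbital of the cation, giving a protonated ether (an oxonium ion).
Step 3: Proton transfer from the O–H of the oxonium ion to a solvent molecule delivers the neutral ether.
Total: 3 elementary steps.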